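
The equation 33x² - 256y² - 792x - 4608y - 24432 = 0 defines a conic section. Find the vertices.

Group the x- and y-terms: 33(x² - 24x) -256(y² + 18y) = 24432
Complete the square: 33(x - 12)² -256(y + 9)² = 24432 + 4752 - 20736 = 8448
Dividing both sides by 8448: (x - 12)²/256 - (y + 9)²/33 = 1
Hyperbola, center (12, -9), transverse axis horizontal; a² = 256, b² = 33.
a = 16. Vertices at (h ± a, k).

(-4, -9) and (28, -9)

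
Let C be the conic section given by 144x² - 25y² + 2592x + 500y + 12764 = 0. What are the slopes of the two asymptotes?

Group the x- and y-terms: 144(x² + 18x) -25(y² - 20y) = -12764
Completing the square gives 144(x + 9)² -25(y - 10)² = -12764 + 11664 - 2500 = -3600.
Dividing both sides by -3600: (y - 10)²/144 - (x + 9)²/25 = 1
Hyperbola, center (-9, 10), transverse axis vertical; a² = 144, b² = 25.
For a vertical hyperbola the asymptotes have slope ±a/b.
Here that is ±12/5.

12/5 and -12/5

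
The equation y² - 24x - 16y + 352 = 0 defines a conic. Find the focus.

(18, 8)

Only y is squared. Complete the square in y: (y - 8)² = 24(x - 12).
Vertex (12, 8); 4p = 24 so p = 6. Opens right.
Focus is p units from the vertex along the axis: (h + p, k).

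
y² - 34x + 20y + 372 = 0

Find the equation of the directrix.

Only y is squared. Complete the square in y: (y + 10)² = 34(x - 8).
Vertex (8, -10); 4p = 34 so p = 17/2. Opens right.
Directrix is the vertical line x = h − p = 8 − (17/2) = -1/2.

x = -1/2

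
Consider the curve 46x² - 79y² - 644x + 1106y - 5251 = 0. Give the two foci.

(7 - 5√5, 7) and (7 + 5√5, 7)

Collect terms: 46(x² - 14x) -79(y² - 14y) = 5251
Complete the square: 46(x - 7)² -79(y - 7)² = 5251 + 2254 - 3871 = 3634
Divide through by 3634 to get (x - 7)²/79 - (y - 7)²/46 = 1.
Hyperbola, center (7, 7), transverse axis horizontal; a² = 79, b² = 46.
c² = a² + b² = 79 + 46 = 125, so c = 5√5.
Foci lie on the horizontal axis through the center: (h ± c, k).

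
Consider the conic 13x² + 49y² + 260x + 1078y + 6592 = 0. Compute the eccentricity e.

Group the x- and y-terms: 13(x² + 20x) + 49(y² + 22y) = -6592
Completing the square gives 13(x + 10)² + 49(y + 11)² = -6592 + 1300 + 5929 = 637.
Divide through by 637 to get (x + 10)²/49 + (y + 11)²/13 = 1.
Ellipse, center (-10, -11), major axis horizontal; a² = 49, b² = 13.
c² = a² - b² = 36, so c = 6.
e = c/a = 6/7.

e = 6/7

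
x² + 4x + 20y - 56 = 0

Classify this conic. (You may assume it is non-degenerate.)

parabola

No xy term. Coefficients of x² and y² are A = 1, C = 0.
Exactly one squared variable ⇒ parabola.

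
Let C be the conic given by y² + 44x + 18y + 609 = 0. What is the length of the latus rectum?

44

Only y is squared. Complete the square in y: (y + 9)² = -44(x + 12).
Vertex (-12, -9); 4p = -44 so p = -11. Opens left.
Latus rectum length = |4p| = 44.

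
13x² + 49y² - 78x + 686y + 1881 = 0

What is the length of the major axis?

Group the x- and y-terms: 13(x² - 6x) + 49(y² + 14y) = -1881
Complete the square: 13(x - 3)² + 49(y + 7)² = -1881 + 117 + 2401 = 637
Divide by 637: (x - 3)²/49 + (y + 7)²/13 = 1
Ellipse, center (3, -7), major axis horizontal; a² = 49, b² = 13.
a² = 49 so a = 7; the major axis has length 2a = 14.

14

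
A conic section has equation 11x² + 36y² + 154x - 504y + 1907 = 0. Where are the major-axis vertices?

Group the x- and y-terms: 11(x² + 14x) + 36(y² - 14y) = -1907
Complete the square in x and y: 11(x + 7)² + 36(y - 7)² = -1907 + 539 + 1764 = 396
Dividing both sides by 396: (x + 7)²/36 + (y - 7)²/11 = 1
Ellipse, center (-7, 7), major axis horizontal; a² = 36, b² = 11.
a = 6. Vertices at (h ± a, k).

(-13, 7) and (-1, 7)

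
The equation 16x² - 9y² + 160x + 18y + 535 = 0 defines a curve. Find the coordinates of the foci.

Collect terms: 16(x² + 10x) -9(y² - 2y) = -535
16(x + 5)² -9(y - 1)² = -535 + 400 - 9 = -144
Divide through by -144 to get (y - 1)²/16 - (x + 5)²/9 = 1.
Hyperbola, center (-5, 1), transverse axis vertical; a² = 16, b² = 9.
c² = a² + b² = 16 + 9 = 25, so c = 5.
Foci lie on the vertical axis through the center: (h, k ± c).

(-5, -4) and (-5, 6)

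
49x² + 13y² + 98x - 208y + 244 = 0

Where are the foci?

49(x² + 2x) + 13(y² - 16y) = -244
Complete the square: 49(x + 1)² + 13(y - 8)² = -244 + 49 + 832 = 637
Divide through by 637 to get (x + 1)²/13 + (y - 8)²/49 = 1.
Ellipse, center (-1, 8), major axis vertical; a² = 49, b² = 13.
c² = a² - b² = 49 - 13 = 36, so c = 6.
Foci lie on the vertical axis through the center: (h, k ± c).

(-1, 2) and (-1, 14)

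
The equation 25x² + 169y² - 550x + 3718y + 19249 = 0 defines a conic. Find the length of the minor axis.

10

Group: 25(x² - 22x) + 169(y² + 22y) = -19249
Complete the square in x and y: 25(x - 11)² + 169(y + 11)² = -19249 + 3025 + 20449 = 4225
Divide through by 4225 to get (x - 11)²/169 + (y + 11)²/25 = 1.
Ellipse, center (11, -11), major axis horizontal; a² = 169, b² = 25.
b² = 25 so b = 5; the minor axis has length 2b = 10.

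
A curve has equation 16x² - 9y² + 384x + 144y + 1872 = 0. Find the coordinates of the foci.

Rearranging, 16(x² + 24x) -9(y² - 16y) = -1872.
Complete the square in x and y: 16(x + 12)² -9(y - 8)² = -1872 + 2304 - 576 = -144
Divide by -144: (y - 8)²/16 - (x + 12)²/9 = 1
Hyperbola, center (-12, 8), transverse axis vertical; a² = 16, b² = 9.
c² = a² + b² = 16 + 9 = 25, so c = 5.
Foci lie on the vertical axis through the center: (h, k ± c).

(-12, 3) and (-12, 13)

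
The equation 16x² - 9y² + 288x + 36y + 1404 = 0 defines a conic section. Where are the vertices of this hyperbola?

Group the x- and y-terms: 16(x² + 18x) -9(y² - 4y) = -1404
Completing the square gives 16(x + 9)² -9(y - 2)² = -1404 + 1296 - 36 = -144.
Divide by -144: (y - 2)²/16 - (x + 9)²/9 = 1
Hyperbola, center (-9, 2), transverse axis vertical; a² = 16, b² = 9.
a = 4. Vertices at (h, k ± a).

(-9, -2) and (-9, 6)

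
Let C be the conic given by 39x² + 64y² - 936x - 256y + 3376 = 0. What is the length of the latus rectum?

39/4

Group: 39(x² - 24x) + 64(y² - 4y) = -3376
Complete the square in x and y: 39(x - 12)² + 64(y - 2)² = -3376 + 5616 + 256 = 2496
Divide through by 2496 to get (x - 12)²/64 + (y - 2)²/39 = 1.
Ellipse, center (12, 2), major axis horizontal; a² = 64, b² = 39.
Latus rectum length = 2b²/a = 2·39/8 = 39/4.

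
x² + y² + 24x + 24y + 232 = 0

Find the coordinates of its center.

(-12, -12)

Rearranging, (x² + 24x) + (y² + 24y) = -232.
Complete the square: (x + 12)² + (y + 12)² = -232 + 144 + 144 = 56
So (x + 12)² + (y + 12)² = 56.
Circle centered at (-12, -12) with r² = 56.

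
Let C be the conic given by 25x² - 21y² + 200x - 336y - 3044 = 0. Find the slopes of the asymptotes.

Group the x- and y-terms: 25(x² + 8x) -21(y² + 16y) = 3044
Complete the square: 25(x + 4)² -21(y + 8)² = 3044 + 400 - 1344 = 2100
Divide through by 2100 to get (x + 4)²/84 - (y + 8)²/100 = 1.
Hyperbola, center (-4, -8), transverse axis horizontal; a² = 84, b² = 100.
For a horizontal hyperbola the asymptotes have slope ±b/a.
Here that is ±10/2√21 = ±5√21/21.

5√21/21 and -5√21/21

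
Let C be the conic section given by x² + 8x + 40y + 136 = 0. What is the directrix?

Only x is squared. Complete the square in x: (x + 4)² = -40(y + 3).
Vertex (-4, -3); 4p = -40 so p = -10. Opens down.
Directrix is the horizontal line y = k − p = -3 − (-10) = 7.

y = 7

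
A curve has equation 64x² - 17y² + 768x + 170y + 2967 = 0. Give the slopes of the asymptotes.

Rearranging, 64(x² + 12x) -17(y² - 10y) = -2967.
Complete the square: 64(x + 6)² -17(y - 5)² = -2967 + 2304 - 425 = -1088
Dividing both sides by -1088: (y - 5)²/64 - (x + 6)²/17 = 1
Hyperbola, center (-6, 5), transverse axis vertical; a² = 64, b² = 17.
For a vertical hyperbola the asymptotes have slope ±a/b.
Here that is ±8/√17 = ±8√17/17.

8√17/17 and -8√17/17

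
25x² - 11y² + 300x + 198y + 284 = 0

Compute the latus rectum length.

Group the x- and y-terms: 25(x² + 12x) -11(y² - 18y) = -284
Complete the square: 25(x + 6)² -11(y - 9)² = -284 + 900 - 891 = -275
Divide through by -275 to get (y - 9)²/25 - (x + 6)²/11 = 1.
Hyperbola, center (-6, 9), transverse axis vertical; a² = 25, b² = 11.
Latus rectum length = 2b²/a = 2·11/5 = 22/5.

22/5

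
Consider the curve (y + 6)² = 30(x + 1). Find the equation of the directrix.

x = -17/2

Vertex (-1, -6); 4p = 30 so p = 15/2. Opens right.
Directrix is the vertical line x = h − p = -1 − (15/2) = -17/2.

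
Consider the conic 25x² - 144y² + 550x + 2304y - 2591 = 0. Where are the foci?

Collect terms: 25(x² + 22x) -144(y² - 16y) = 2591
25(x + 11)² -144(y - 8)² = 2591 + 3025 - 9216 = -3600
Divide through by -3600 to get (y - 8)²/25 - (x + 11)²/144 = 1.
Hyperbola, center (-11, 8), transverse axis vertical; a² = 25, b² = 144.
c² = a² + b² = 25 + 144 = 169, so c = 13.
Foci lie on the vertical axis through the center: (h, k ± c).

(-11, -5) and (-11, 21)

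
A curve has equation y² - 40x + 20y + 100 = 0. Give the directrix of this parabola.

Only y is squared. Complete the square in y: (y + 10)² = 40x.
Vertex (0, -10); 4p = 40 so p = 10. Opens right.
Directrix is the vertical line x = h − p = 0 − (10) = -10.

x = -10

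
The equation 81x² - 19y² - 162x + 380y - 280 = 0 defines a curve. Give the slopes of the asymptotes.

9√19/19 and -9√19/19

Rearranging, 81(x² - 2x) -19(y² - 20y) = 280.
Complete the square: 81(x - 1)² -19(y - 10)² = 280 + 81 - 1900 = -1539
Divide through by -1539 to get (y - 10)²/81 - (x - 1)²/19 = 1.
Hyperbola, center (1, 10), transverse axis vertical; a² = 81, b² = 19.
For a vertical hyperbola the asymptotes have slope ±a/b.
Here that is ±9/√19 = ±9√19/19.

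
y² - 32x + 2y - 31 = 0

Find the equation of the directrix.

x = -9

Only y is squared. Complete the square in y: (y + 1)² = 32(x + 1).
Vertex (-1, -1); 4p = 32 so p = 8. Opens right.
Directrix is the vertical line x = h − p = -1 − (8) = -9.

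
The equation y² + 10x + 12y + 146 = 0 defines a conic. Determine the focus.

(-27/2, -6)

Only y is squared. Complete the square in y: (y + 6)² = -10(x + 11).
Vertex (-11, -6); 4p = -10 so p = -5/2. Opens left.
Focus is p units from the vertex along the axis: (h + p, k).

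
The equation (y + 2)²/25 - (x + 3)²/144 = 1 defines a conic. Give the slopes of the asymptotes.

5/12 and -5/12

Center (-3, -2). The positive term is the y-term, so the transverse axis is vertical; a² = 25, b² = 144.
For a vertical hyperbola the asymptotes have slope ±a/b.
Here that is ±5/12.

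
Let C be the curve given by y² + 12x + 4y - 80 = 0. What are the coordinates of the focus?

Only y is squared. Complete the square in y: (y + 2)² = -12(x - 7).
Vertex (7, -2); 4p = -12 so p = -3. Opens left.
Focus is p units from the vertex along the axis: (h + p, k).

(4, -2)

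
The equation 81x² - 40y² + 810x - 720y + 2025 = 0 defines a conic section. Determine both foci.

Collect terms: 81(x² + 10x) -40(y² + 18y) = -2025
Completing the square gives 81(x + 5)² -40(y + 9)² = -2025 + 2025 - 3240 = -3240.
Divide by -3240: (y + 9)²/81 - (x + 5)²/40 = 1
Hyperbola, center (-5, -9), transverse axis vertical; a² = 81, b² = 40.
c² = a² + b² = 81 + 40 = 121, so c = 11.
Foci lie on the vertical axis through the center: (h, k ± c).

(-5, -20) and (-5, 2)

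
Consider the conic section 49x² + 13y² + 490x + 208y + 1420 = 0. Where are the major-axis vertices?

(-5, -15) and (-5, -1)

Group the x- and y-terms: 49(x² + 10x) + 13(y² + 16y) = -1420
Completing the square gives 49(x + 5)² + 13(y + 8)² = -1420 + 1225 + 832 = 637.
Divide through by 637 to get (x + 5)²/13 + (y + 8)²/49 = 1.
Ellipse, center (-5, -8), major axis vertical; a² = 49, b² = 13.
a = 7. Vertices at (h, k ± a).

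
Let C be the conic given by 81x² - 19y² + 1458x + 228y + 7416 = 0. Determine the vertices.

Group the x- and y-terms: 81(x² + 18x) -19(y² - 12y) = -7416
Completing the square gives 81(x + 9)² -19(y - 6)² = -7416 + 6561 - 684 = -1539.
Divide through by -1539 to get (y - 6)²/81 - (x + 9)²/19 = 1.
Hyperbola, center (-9, 6), transverse axis vertical; a² = 81, b² = 19.
a = 9. Vertices at (h, k ± a).

(-9, -3) and (-9, 15)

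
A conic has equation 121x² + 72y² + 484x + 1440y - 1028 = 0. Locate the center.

(-2, -10)

Collect terms: 121(x² + 4x) + 72(y² + 20y) = 1028
121(x + 2)² + 72(y + 10)² = 1028 + 484 + 7200 = 8712
Divide by 8712: (x + 2)²/72 + (y + 10)²/121 = 1
Ellipse with center (-2, -10).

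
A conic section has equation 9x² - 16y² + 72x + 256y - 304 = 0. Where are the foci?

(-4, -2) and (-4, 18)

9(x² + 8x) -16(y² - 16y) = 304
Completing the square gives 9(x + 4)² -16(y - 8)² = 304 + 144 - 1024 = -576.
Divide through by -576 to get (y - 8)²/36 - (x + 4)²/64 = 1.
Hyperbola, center (-4, 8), transverse axis vertical; a² = 36, b² = 64.
c² = a² + b² = 36 + 64 = 100, so c = 10.
Foci lie on the vertical axis through the center: (h, k ± c).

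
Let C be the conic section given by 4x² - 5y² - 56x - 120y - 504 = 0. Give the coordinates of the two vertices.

Collect terms: 4(x² - 14x) -5(y² + 24y) = 504
Complete the square: 4(x - 7)² -5(y + 12)² = 504 + 196 - 720 = -20
Divide by -20: (y + 12)²/4 - (x - 7)²/5 = 1
Hyperbola, center (7, -12), transverse axis vertical; a² = 4, b² = 5.
a = 2. Vertices at (h, k ± a).

(7, -14) and (7, -10)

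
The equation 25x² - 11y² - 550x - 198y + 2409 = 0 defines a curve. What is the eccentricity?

e = 6/5

Group the x- and y-terms: 25(x² - 22x) -11(y² + 18y) = -2409
25(x - 11)² -11(y + 9)² = -2409 + 3025 - 891 = -275
Divide by -275: (y + 9)²/25 - (x - 11)²/11 = 1
Hyperbola, center (11, -9), transverse axis vertical; a² = 25, b² = 11.
c² = a² + b² = 36, so c = 6.
e = c/a = 6/5.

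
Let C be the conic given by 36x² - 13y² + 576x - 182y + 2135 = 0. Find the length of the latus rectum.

13/3

Group: 36(x² + 16x) -13(y² + 14y) = -2135
Completing the square gives 36(x + 8)² -13(y + 7)² = -2135 + 2304 - 637 = -468.
Divide through by -468 to get (y + 7)²/36 - (x + 8)²/13 = 1.
Hyperbola, center (-8, -7), transverse axis vertical; a² = 36, b² = 13.
Latus rectum length = 2b²/a = 2·13/6 = 13/3.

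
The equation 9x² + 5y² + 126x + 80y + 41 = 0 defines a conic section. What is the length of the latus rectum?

9(x² + 14x) + 5(y² + 16y) = -41
9(x + 7)² + 5(y + 8)² = -41 + 441 + 320 = 720
Dividing both sides by 720: (x + 7)²/80 + (y + 8)²/144 = 1
Ellipse, center (-7, -8), major axis vertical; a² = 144, b² = 80.
Latus rectum length = 2b²/a = 2·80/12 = 40/3.

40/3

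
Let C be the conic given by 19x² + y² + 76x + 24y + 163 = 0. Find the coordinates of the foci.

Rearranging, 19(x² + 4x) + (y² + 24y) = -163.
Complete the square: 19(x + 2)² + (y + 12)² = -163 + 76 + 144 = 57
Dividing both sides by 57: (x + 2)²/3 + (y + 12)²/57 = 1
Ellipse, center (-2, -12), major axis vertical; a² = 57, b² = 3.
c² = a² - b² = 57 - 3 = 54, so c = 3√6.
Foci lie on the vertical axis through the center: (h, k ± c).

(-2, -12 - 3√6) and (-2, -12 + 3√6)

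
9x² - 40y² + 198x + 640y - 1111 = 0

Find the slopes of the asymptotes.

Group the x- and y-terms: 9(x² + 22x) -40(y² - 16y) = 1111
Complete the square in x and y: 9(x + 11)² -40(y - 8)² = 1111 + 1089 - 2560 = -360
Dividing both sides by -360: (y - 8)²/9 - (x + 11)²/40 = 1
Hyperbola, center (-11, 8), transverse axis vertical; a² = 9, b² = 40.
For a vertical hyperbola the asymptotes have slope ±a/b.
Here that is ±3/2√10 = ±3√10/20.

3√10/20 and -3√10/20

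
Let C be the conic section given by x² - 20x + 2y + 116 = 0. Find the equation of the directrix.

Only x is squared. Complete the square in x: (x - 10)² = -2(y + 8).
Vertex (10, -8); 4p = -2 so p = -1/2. Opens down.
Directrix is the horizontal line y = k − p = -8 − (-1/2) = -15/2.

y = -15/2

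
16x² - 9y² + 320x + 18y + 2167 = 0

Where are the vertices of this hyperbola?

Collect terms: 16(x² + 20x) -9(y² - 2y) = -2167
Complete the square: 16(x + 10)² -9(y - 1)² = -2167 + 1600 - 9 = -576
Dividing both sides by -576: (y - 1)²/64 - (x + 10)²/36 = 1
Hyperbola, center (-10, 1), transverse axis vertical; a² = 64, b² = 36.
a = 8. Vertices at (h, k ± a).

(-10, -7) and (-10, 9)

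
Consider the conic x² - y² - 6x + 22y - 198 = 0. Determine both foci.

(x² - 6x) -(y² - 22y) = 198
(x - 3)² -(y - 11)² = 198 + 9 - 121 = 86
Divide by 86: (x - 3)²/86 - (y - 11)²/86 = 1
Hyperbola, center (3, 11), transverse axis horizontal; a² = 86, b² = 86.
c² = a² + b² = 86 + 86 = 172, so c = 2√43.
Foci lie on the horizontal axis through the center: (h ± c, k).

(3 - 2√43, 11) and (3 + 2√43, 11)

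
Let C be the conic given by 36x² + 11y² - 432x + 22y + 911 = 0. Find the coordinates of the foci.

Rearranging, 36(x² - 12x) + 11(y² + 2y) = -911.
Completing the square gives 36(x - 6)² + 11(y + 1)² = -911 + 1296 + 11 = 396.
Divide by 396: (x - 6)²/11 + (y + 1)²/36 = 1
Ellipse, center (6, -1), major axis vertical; a² = 36, b² = 11.
c² = a² - b² = 36 - 11 = 25, so c = 5.
Foci lie on the vertical axis through the center: (h, k ± c).

(6, -6) and (6, 4)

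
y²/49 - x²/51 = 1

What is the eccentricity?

e = 10/7

Center (0, 0). The positive term is the y-term, so the transverse axis is vertical; a² = 49, b² = 51.
c² = a² + b² = 100, so c = 10.
e = c/a = 10/7.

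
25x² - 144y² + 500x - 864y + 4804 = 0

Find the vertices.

25(x² + 20x) -144(y² + 6y) = -4804
Completing the square gives 25(x + 10)² -144(y + 3)² = -4804 + 2500 - 1296 = -3600.
Dividing both sides by -3600: (y + 3)²/25 - (x + 10)²/144 = 1
Hyperbola, center (-10, -3), transverse axis vertical; a² = 25, b² = 144.
a = 5. Vertices at (h, k ± a).

(-10, -8) and (-10, 2)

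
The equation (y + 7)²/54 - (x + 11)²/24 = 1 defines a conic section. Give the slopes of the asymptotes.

Center (-11, -7). The positive term is the y-term, so the transverse axis is vertical; a² = 54, b² = 24.
For a vertical hyperbola the asymptotes have slope ±a/b.
Here that is ±3√6/2√6 = ±3/2.

3/2 and -3/2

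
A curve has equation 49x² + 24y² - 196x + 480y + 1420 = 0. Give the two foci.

(2, -15) and (2, -5)

Group: 49(x² - 4x) + 24(y² + 20y) = -1420
Completing the square gives 49(x - 2)² + 24(y + 10)² = -1420 + 196 + 2400 = 1176.
Divide by 1176: (x - 2)²/24 + (y + 10)²/49 = 1
Ellipse, center (2, -10), major axis vertical; a² = 49, b² = 24.
c² = a² - b² = 49 - 24 = 25, so c = 5.
Foci lie on the vertical axis through the center: (h, k ± c).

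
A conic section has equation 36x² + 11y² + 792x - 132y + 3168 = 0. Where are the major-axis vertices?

(-11, -6) and (-11, 18)

Rearranging, 36(x² + 22x) + 11(y² - 12y) = -3168.
Completing the square gives 36(x + 11)² + 11(y - 6)² = -3168 + 4356 + 396 = 1584.
Divide by 1584: (x + 11)²/44 + (y - 6)²/144 = 1
Ellipse, center (-11, 6), major axis vertical; a² = 144, b² = 44.
a = 12. Vertices at (h, k ± a).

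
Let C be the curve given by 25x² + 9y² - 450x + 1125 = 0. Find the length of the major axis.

Group the x- and y-terms: 25(x² - 18x) + 9y² = -1125
Complete the square: 25(x - 9)² + 9y² = -1125 + 2025 + 0 = 900
Dividing both sides by 900: (x - 9)²/36 + y²/100 = 1
Ellipse, center (9, 0), major axis vertical; a² = 100, b² = 36.
a² = 100 so a = 10; the major axis has length 2a = 20.

20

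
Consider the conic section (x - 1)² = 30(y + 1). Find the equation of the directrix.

y = -17/2

Vertex (1, -1); 4p = 30 so p = 15/2. Opens up.
Directrix is the horizontal line y = k − p = -1 − (15/2) = -17/2.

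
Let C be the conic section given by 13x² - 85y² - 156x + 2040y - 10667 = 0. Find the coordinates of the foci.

(6, 12 - 7√2) and (6, 12 + 7√2)

Collect terms: 13(x² - 12x) -85(y² - 24y) = 10667
13(x - 6)² -85(y - 12)² = 10667 + 468 - 12240 = -1105
Divide by -1105: (y - 12)²/13 - (x - 6)²/85 = 1
Hyperbola, center (6, 12), transverse axis vertical; a² = 13, b² = 85.
c² = a² + b² = 13 + 85 = 98, so c = 7√2.
Foci lie on the vertical axis through the center: (h, k ± c).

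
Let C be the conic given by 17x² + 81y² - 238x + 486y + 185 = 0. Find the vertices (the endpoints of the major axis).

Collect terms: 17(x² - 14x) + 81(y² + 6y) = -185
Completing the square gives 17(x - 7)² + 81(y + 3)² = -185 + 833 + 729 = 1377.
Dividing both sides by 1377: (x - 7)²/81 + (y + 3)²/17 = 1
Ellipse, center (7, -3), major axis horizontal; a² = 81, b² = 17.
a = 9. Vertices at (h ± a, k).

(-2, -3) and (16, -3)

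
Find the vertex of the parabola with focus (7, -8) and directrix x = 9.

The vertex is the midpoint between the focus and the directrix along the axis of symmetry.
Axis is horizontal (directrix is vertical). Vertex x-coordinate = (7 + 9)/2 = 8; y-coordinate = -8.

(8, -8)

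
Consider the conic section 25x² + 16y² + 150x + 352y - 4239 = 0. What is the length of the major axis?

Rearranging, 25(x² + 6x) + 16(y² + 22y) = 4239.
Completing the square gives 25(x + 3)² + 16(y + 11)² = 4239 + 225 + 1936 = 6400.
Divide by 6400: (x + 3)²/256 + (y + 11)²/400 = 1
Ellipse, center (-3, -11), major axis vertical; a² = 400, b² = 256.
a² = 400 so a = 20; the major axis has length 2a = 40.

40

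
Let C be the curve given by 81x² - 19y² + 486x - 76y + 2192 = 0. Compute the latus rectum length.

38/9

81(x² + 6x) -19(y² + 4y) = -2192
81(x + 3)² -19(y + 2)² = -2192 + 729 - 76 = -1539
Dividing both sides by -1539: (y + 2)²/81 - (x + 3)²/19 = 1
Hyperbola, center (-3, -2), transverse axis vertical; a² = 81, b² = 19.
Latus rectum length = 2b²/a = 2·19/9 = 38/9.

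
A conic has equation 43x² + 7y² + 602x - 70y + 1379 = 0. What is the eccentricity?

43(x² + 14x) + 7(y² - 10y) = -1379
Complete the square in x and y: 43(x + 7)² + 7(y - 5)² = -1379 + 2107 + 175 = 903
Divide through by 903 to get (x + 7)²/21 + (y - 5)²/129 = 1.
Ellipse, center (-7, 5), major axis vertical; a² = 129, b² = 21.
c² = a² - b² = 108, so c = 6√3.
e = c/a = 6√3/√129 = 6√43/43.

e = 6√43/43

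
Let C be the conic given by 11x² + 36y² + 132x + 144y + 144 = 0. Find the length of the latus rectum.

11/3

Rearranging, 11(x² + 12x) + 36(y² + 4y) = -144.
Complete the square in x and y: 11(x + 6)² + 36(y + 2)² = -144 + 396 + 144 = 396
Dividing both sides by 396: (x + 6)²/36 + (y + 2)²/11 = 1
Ellipse, center (-6, -2), major axis horizontal; a² = 36, b² = 11.
Latus rectum length = 2b²/a = 2·11/6 = 11/3.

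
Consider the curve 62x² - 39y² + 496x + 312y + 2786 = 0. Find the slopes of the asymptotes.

Group: 62(x² + 8x) -39(y² - 8y) = -2786
62(x + 4)² -39(y - 4)² = -2786 + 992 - 624 = -2418
Dividing both sides by -2418: (y - 4)²/62 - (x + 4)²/39 = 1
Hyperbola, center (-4, 4), transverse axis vertical; a² = 62, b² = 39.
For a vertical hyperbola the asymptotes have slope ±a/b.
Here that is ±√62/√39 = ±√2418/39.

√2418/39 and -√2418/39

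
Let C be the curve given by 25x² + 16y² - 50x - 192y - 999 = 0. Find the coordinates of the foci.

(1, 0) and (1, 12)

Group: 25(x² - 2x) + 16(y² - 12y) = 999
Completing the square gives 25(x - 1)² + 16(y - 6)² = 999 + 25 + 576 = 1600.
Divide through by 1600 to get (x - 1)²/64 + (y - 6)²/100 = 1.
Ellipse, center (1, 6), major axis vertical; a² = 100, b² = 64.
c² = a² - b² = 100 - 64 = 36, so c = 6.
Foci lie on the vertical axis through the center: (h, k ± c).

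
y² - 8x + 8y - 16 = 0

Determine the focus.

Only y is squared. Complete the square in y: (y + 4)² = 8(x + 4).
Vertex (-4, -4); 4p = 8 so p = 2. Opens right.
Focus is p units from the vertex along the axis: (h + p, k).

(-2, -4)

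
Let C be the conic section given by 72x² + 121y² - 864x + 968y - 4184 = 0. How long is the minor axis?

12√2

72(x² - 12x) + 121(y² + 8y) = 4184
Completing the square gives 72(x - 6)² + 121(y + 4)² = 4184 + 2592 + 1936 = 8712.
Dividing both sides by 8712: (x - 6)²/121 + (y + 4)²/72 = 1
Ellipse, center (6, -4), major axis horizontal; a² = 121, b² = 72.
b² = 72 so b = 6√2; the minor axis has length 2b = 12√2.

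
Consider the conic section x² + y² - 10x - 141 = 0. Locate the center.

Group: (x² - 10x) + 1y² = 141
Complete the square in x and y: (x - 5)² + y² = 141 + 25 + 0 = 166
So (x - 5)² + y² = 166.
Circle centered at (5, 0) with r² = 166.

(5, 0)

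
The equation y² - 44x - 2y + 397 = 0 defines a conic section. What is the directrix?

x = -2

Only y is squared. Complete the square in y: (y - 1)² = 44(x - 9).
Vertex (9, 1); 4p = 44 so p = 11. Opens right.
Directrix is the vertical line x = h − p = 9 − (11) = -2.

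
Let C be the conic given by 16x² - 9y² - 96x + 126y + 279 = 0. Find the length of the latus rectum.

Rearranging, 16(x² - 6x) -9(y² - 14y) = -279.
Complete the square: 16(x - 3)² -9(y - 7)² = -279 + 144 - 441 = -576
Dividing both sides by -576: (y - 7)²/64 - (x - 3)²/36 = 1
Hyperbola, center (3, 7), transverse axis vertical; a² = 64, b² = 36.
Latus rectum length = 2b²/a = 2·36/8 = 9.

9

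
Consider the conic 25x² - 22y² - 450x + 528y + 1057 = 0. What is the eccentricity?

e = √47/5

Collect terms: 25(x² - 18x) -22(y² - 24y) = -1057
25(x - 9)² -22(y - 12)² = -1057 + 2025 - 3168 = -2200
Divide by -2200: (y - 12)²/100 - (x - 9)²/88 = 1
Hyperbola, center (9, 12), transverse axis vertical; a² = 100, b² = 88.
c² = a² + b² = 188, so c = 2√47.
e = c/a = 2√47/10 = √47/5.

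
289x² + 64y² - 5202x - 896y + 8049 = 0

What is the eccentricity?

e = 15/17

Rearranging, 289(x² - 18x) + 64(y² - 14y) = -8049.
289(x - 9)² + 64(y - 7)² = -8049 + 23409 + 3136 = 18496
Divide by 18496: (x - 9)²/64 + (y - 7)²/289 = 1
Ellipse, center (9, 7), major axis vertical; a² = 289, b² = 64.
c² = a² - b² = 225, so c = 15.
e = c/a = 15/17.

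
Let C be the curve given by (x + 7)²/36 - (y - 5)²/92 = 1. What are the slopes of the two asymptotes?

Center (-7, 5). The positive term is the x-term, so the transverse axis is horizontal; a² = 36, b² = 92.
For a horizontal hyperbola the asymptotes have slope ±b/a.
Here that is ±2√23/6 = ±√23/3.

√23/3 and -√23/3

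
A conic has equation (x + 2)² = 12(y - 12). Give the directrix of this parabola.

Vertex (-2, 12); 4p = 12 so p = 3. Opens up.
Directrix is the horizontal line y = k − p = 12 − (3) = 9.

y = 9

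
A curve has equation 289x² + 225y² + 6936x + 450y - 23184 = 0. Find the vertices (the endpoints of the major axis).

Collect terms: 289(x² + 24x) + 225(y² + 2y) = 23184
Completing the square gives 289(x + 12)² + 225(y + 1)² = 23184 + 41616 + 225 = 65025.
Dividing both sides by 65025: (x + 12)²/225 + (y + 1)²/289 = 1
Ellipse, center (-12, -1), major axis vertical; a² = 289, b² = 225.
a = 17. Vertices at (h, k ± a).

(-12, -18) and (-12, 16)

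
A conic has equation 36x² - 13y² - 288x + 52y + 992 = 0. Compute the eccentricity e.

Collect terms: 36(x² - 8x) -13(y² - 4y) = -992
Completing the square gives 36(x - 4)² -13(y - 2)² = -992 + 576 - 52 = -468.
Dividing both sides by -468: (y - 2)²/36 - (x - 4)²/13 = 1
Hyperbola, center (4, 2), transverse axis vertical; a² = 36, b² = 13.
c² = a² + b² = 49, so c = 7.
e = c/a = 7/6.

e = 7/6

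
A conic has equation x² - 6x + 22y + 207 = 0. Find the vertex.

Only x is squared. Complete the square in x: (x - 3)² = -22(y + 9).
Vertex (3, -9); 4p = -22 so p = -11/2. Opens down.

(3, -9)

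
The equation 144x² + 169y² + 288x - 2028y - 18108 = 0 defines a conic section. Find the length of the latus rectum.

144(x² + 2x) + 169(y² - 12y) = 18108
144(x + 1)² + 169(y - 6)² = 18108 + 144 + 6084 = 24336
Dividing both sides by 24336: (x + 1)²/169 + (y - 6)²/144 = 1
Ellipse, center (-1, 6), major axis horizontal; a² = 169, b² = 144.
Latus rectum length = 2b²/a = 2·144/13 = 288/13.

288/13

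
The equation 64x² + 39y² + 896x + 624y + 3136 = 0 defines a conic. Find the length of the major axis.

Group: 64(x² + 14x) + 39(y² + 16y) = -3136
Completing the square gives 64(x + 7)² + 39(y + 8)² = -3136 + 3136 + 2496 = 2496.
Divide through by 2496 to get (x + 7)²/39 + (y + 8)²/64 = 1.
Ellipse, center (-7, -8), major axis vertical; a² = 64, b² = 39.
a² = 64 so a = 8; the major axis has length 2a = 16.

16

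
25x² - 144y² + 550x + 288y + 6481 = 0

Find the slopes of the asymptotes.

5/12 and -5/12

25(x² + 22x) -144(y² - 2y) = -6481
Complete the square in x and y: 25(x + 11)² -144(y - 1)² = -6481 + 3025 - 144 = -3600
Divide by -3600: (y - 1)²/25 - (x + 11)²/144 = 1
Hyperbola, center (-11, 1), transverse axis vertical; a² = 25, b² = 144.
For a vertical hyperbola the asymptotes have slope ±a/b.
Here that is ±5/12.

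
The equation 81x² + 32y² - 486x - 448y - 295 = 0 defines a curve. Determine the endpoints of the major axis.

Rearranging, 81(x² - 6x) + 32(y² - 14y) = 295.
Complete the square in x and y: 81(x - 3)² + 32(y - 7)² = 295 + 729 + 1568 = 2592
Divide by 2592: (x - 3)²/32 + (y - 7)²/81 = 1
Ellipse, center (3, 7), major axis vertical; a² = 81, b² = 32.
a = 9. Vertices at (h, k ± a).

(3, -2) and (3, 16)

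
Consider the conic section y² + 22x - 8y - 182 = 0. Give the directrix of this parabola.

Only y is squared. Complete the square in y: (y - 4)² = -22(x - 9).
Vertex (9, 4); 4p = -22 so p = -11/2. Opens left.
Directrix is the vertical line x = h − p = 9 − (-11/2) = 29/2.

x = 29/2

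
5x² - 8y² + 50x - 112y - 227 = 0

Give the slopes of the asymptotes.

√10/4 and -√10/4

Rearranging, 5(x² + 10x) -8(y² + 14y) = 227.
5(x + 5)² -8(y + 7)² = 227 + 125 - 392 = -40
Divide by -40: (y + 7)²/5 - (x + 5)²/8 = 1
Hyperbola, center (-5, -7), transverse axis vertical; a² = 5, b² = 8.
For a vertical hyperbola the asymptotes have slope ±a/b.
Here that is ±√5/2√2 = ±√10/4.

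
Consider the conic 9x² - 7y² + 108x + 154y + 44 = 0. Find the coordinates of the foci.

(-6, -1) and (-6, 23)

Group: 9(x² + 12x) -7(y² - 22y) = -44
Complete the square: 9(x + 6)² -7(y - 11)² = -44 + 324 - 847 = -567
Divide by -567: (y - 11)²/81 - (x + 6)²/63 = 1
Hyperbola, center (-6, 11), transverse axis vertical; a² = 81, b² = 63.
c² = a² + b² = 81 + 63 = 144, so c = 12.
Foci lie on the vertical axis through the center: (h, k ± c).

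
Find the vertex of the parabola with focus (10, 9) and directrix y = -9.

The vertex is the midpoint between the focus and the directrix along the axis of symmetry.
Axis is vertical (directrix is horizontal). Vertex y-coordinate = (9 + (-9))/2 = 0; x-coordinate = 10.

(10, 0)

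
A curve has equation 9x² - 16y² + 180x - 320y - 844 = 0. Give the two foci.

Group the x- and y-terms: 9(x² + 20x) -16(y² + 20y) = 844
Complete the square: 9(x + 10)² -16(y + 10)² = 844 + 900 - 1600 = 144
Divide by 144: (x + 10)²/16 - (y + 10)²/9 = 1
Hyperbola, center (-10, -10), transverse axis horizontal; a² = 16, b² = 9.
c² = a² + b² = 16 + 9 = 25, so c = 5.
Foci lie on the horizontal axis through the center: (h ± c, k).

(-15, -10) and (-5, -10)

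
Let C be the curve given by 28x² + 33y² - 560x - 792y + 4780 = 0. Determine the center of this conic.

Rearranging, 28(x² - 20x) + 33(y² - 24y) = -4780.
Completing the square gives 28(x - 10)² + 33(y - 12)² = -4780 + 2800 + 4752 = 2772.
Dividing both sides by 2772: (x - 10)²/99 + (y - 12)²/84 = 1
Ellipse with center (10, 12).

(10, 12)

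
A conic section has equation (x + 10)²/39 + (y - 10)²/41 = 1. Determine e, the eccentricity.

Center (-10, 10). The larger denominator 41 sits under the y-term, so the major axis is vertical; a² = 41, b² = 39.
c² = a² - b² = 2, so c = √2.
e = c/a = √2/√41 = √82/41.

e = √82/41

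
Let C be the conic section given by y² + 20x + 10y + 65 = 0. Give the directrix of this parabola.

Only y is squared. Complete the square in y: (y + 5)² = -20(x + 2).
Vertex (-2, -5); 4p = -20 so p = -5. Opens left.
Directrix is the vertical line x = h − p = -2 − (-5) = 3.

x = 3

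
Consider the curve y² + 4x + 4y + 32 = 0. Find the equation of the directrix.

x = -6

Only y is squared. Complete the square in y: (y + 2)² = -4(x + 7).
Vertex (-7, -2); 4p = -4 so p = -1. Opens left.
Directrix is the vertical line x = h − p = -7 − (-1) = -6.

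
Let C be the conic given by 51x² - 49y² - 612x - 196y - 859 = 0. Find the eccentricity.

e = 10/7

Group: 51(x² - 12x) -49(y² + 4y) = 859
Complete the square: 51(x - 6)² -49(y + 2)² = 859 + 1836 - 196 = 2499
Divide through by 2499 to get (x - 6)²/49 - (y + 2)²/51 = 1.
Hyperbola, center (6, -2), transverse axis horizontal; a² = 49, b² = 51.
c² = a² + b² = 100, so c = 10.
e = c/a = 10/7.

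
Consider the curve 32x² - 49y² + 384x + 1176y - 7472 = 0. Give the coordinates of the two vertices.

(-13, 12) and (1, 12)

Group the x- and y-terms: 32(x² + 12x) -49(y² - 24y) = 7472
Completing the square gives 32(x + 6)² -49(y - 12)² = 7472 + 1152 - 7056 = 1568.
Divide through by 1568 to get (x + 6)²/49 - (y - 12)²/32 = 1.
Hyperbola, center (-6, 12), transverse axis horizontal; a² = 49, b² = 32.
a = 7. Vertices at (h ± a, k).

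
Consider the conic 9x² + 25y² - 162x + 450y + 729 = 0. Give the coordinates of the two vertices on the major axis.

Collect terms: 9(x² - 18x) + 25(y² + 18y) = -729
9(x - 9)² + 25(y + 9)² = -729 + 729 + 2025 = 2025
Divide through by 2025 to get (x - 9)²/225 + (y + 9)²/81 = 1.
Ellipse, center (9, -9), major axis horizontal; a² = 225, b² = 81.
a = 15. Vertices at (h ± a, k).

(-6, -9) and (24, -9)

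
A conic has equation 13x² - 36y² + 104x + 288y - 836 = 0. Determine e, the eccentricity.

e = 7/6

Group: 13(x² + 8x) -36(y² - 8y) = 836
Completing the square gives 13(x + 4)² -36(y - 4)² = 836 + 208 - 576 = 468.
Dividing both sides by 468: (x + 4)²/36 - (y - 4)²/13 = 1
Hyperbola, center (-4, 4), transverse axis horizontal; a² = 36, b² = 13.
c² = a² + b² = 49, so c = 7.
e = c/a = 7/6.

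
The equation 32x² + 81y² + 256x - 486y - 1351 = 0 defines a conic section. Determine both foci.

(-11, 3) and (3, 3)

Group the x- and y-terms: 32(x² + 8x) + 81(y² - 6y) = 1351
Completing the square gives 32(x + 4)² + 81(y - 3)² = 1351 + 512 + 729 = 2592.
Divide through by 2592 to get (x + 4)²/81 + (y - 3)²/32 = 1.
Ellipse, center (-4, 3), major axis horizontal; a² = 81, b² = 32.
c² = a² - b² = 81 - 32 = 49, so c = 7.
Foci lie on the horizontal axis through the center: (h ± c, k).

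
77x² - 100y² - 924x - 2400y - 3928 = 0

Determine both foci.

(6, -12 - √177) and (6, -12 + √177)

Collect terms: 77(x² - 12x) -100(y² + 24y) = 3928
Complete the square: 77(x - 6)² -100(y + 12)² = 3928 + 2772 - 14400 = -7700
Dividing both sides by -7700: (y + 12)²/77 - (x - 6)²/100 = 1
Hyperbola, center (6, -12), transverse axis vertical; a² = 77, b² = 100.
c² = a² + b² = 77 + 100 = 177, so c = √177.
Foci lie on the vertical axis through the center: (h, k ± c).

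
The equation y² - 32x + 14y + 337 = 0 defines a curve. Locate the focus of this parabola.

Only y is squared. Complete the square in y: (y + 7)² = 32(x - 9).
Vertex (9, -7); 4p = 32 so p = 8. Opens right.
Focus is p units from the vertex along the axis: (h + p, k).

(17, -7)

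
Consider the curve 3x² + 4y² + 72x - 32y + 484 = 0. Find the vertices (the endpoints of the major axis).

Group the x- and y-terms: 3(x² + 24x) + 4(y² - 8y) = -484
Complete the square: 3(x + 12)² + 4(y - 4)² = -484 + 432 + 64 = 12
Divide through by 12 to get (x + 12)²/4 + (y - 4)²/3 = 1.
Ellipse, center (-12, 4), major axis horizontal; a² = 4, b² = 3.
a = 2. Vertices at (h ± a, k).

(-14, 4) and (-10, 4)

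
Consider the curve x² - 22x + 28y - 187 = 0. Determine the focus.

Only x is squared. Complete the square in x: (x - 11)² = -28(y - 11).
Vertex (11, 11); 4p = -28 so p = -7. Opens down.
Focus is p units from the vertex along the axis: (h, k + p).

(11, 4)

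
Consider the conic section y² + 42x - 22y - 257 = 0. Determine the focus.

(-3/2, 11)

Only y is squared. Complete the square in y: (y - 11)² = -42(x - 9).
Vertex (9, 11); 4p = -42 so p = -21/2. Opens left.
Focus is p units from the vertex along the axis: (h + p, k).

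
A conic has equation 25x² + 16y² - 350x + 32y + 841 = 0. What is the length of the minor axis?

Group the x- and y-terms: 25(x² - 14x) + 16(y² + 2y) = -841
Complete the square: 25(x - 7)² + 16(y + 1)² = -841 + 1225 + 16 = 400
Divide through by 400 to get (x - 7)²/16 + (y + 1)²/25 = 1.
Ellipse, center (7, -1), major axis vertical; a² = 25, b² = 16.
b² = 16 so b = 4; the minor axis has length 2b = 8.

8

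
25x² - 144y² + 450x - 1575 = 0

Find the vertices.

(-21, 0) and (3, 0)

Collect terms: 25(x² + 18x) -144y² = 1575
Complete the square in x and y: 25(x + 9)² -144y² = 1575 + 2025 + 0 = 3600
Divide by 3600: (x + 9)²/144 - y²/25 = 1
Hyperbola, center (-9, 0), transverse axis horizontal; a² = 144, b² = 25.
a = 12. Vertices at (h ± a, k).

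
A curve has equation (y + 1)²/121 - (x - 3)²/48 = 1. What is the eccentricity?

Center (3, -1). The positive term is the y-term, so the transverse axis is vertical; a² = 121, b² = 48.
c² = a² + b² = 169, so c = 13.
e = c/a = 13/11.

e = 13/11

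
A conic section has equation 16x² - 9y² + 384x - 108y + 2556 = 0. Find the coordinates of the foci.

Group the x- and y-terms: 16(x² + 24x) -9(y² + 12y) = -2556
Completing the square gives 16(x + 12)² -9(y + 6)² = -2556 + 2304 - 324 = -576.
Divide through by -576 to get (y + 6)²/64 - (x + 12)²/36 = 1.
Hyperbola, center (-12, -6), transverse axis vertical; a² = 64, b² = 36.
c² = a² + b² = 64 + 36 = 100, so c = 10.
Foci lie on the vertical axis through the center: (h, k ± c).

(-12, -16) and (-12, 4)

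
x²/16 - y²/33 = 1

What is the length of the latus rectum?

33/2

Center (0, 0). The positive term is the x-term, so the transverse axis is horizontal; a² = 16, b² = 33.
Latus rectum length = 2b²/a = 2·33/4 = 33/2.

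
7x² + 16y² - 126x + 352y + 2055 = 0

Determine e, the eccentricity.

e = 3/4

Collect terms: 7(x² - 18x) + 16(y² + 22y) = -2055
Complete the square in x and y: 7(x - 9)² + 16(y + 11)² = -2055 + 567 + 1936 = 448
Divide by 448: (x - 9)²/64 + (y + 11)²/28 = 1
Ellipse, center (9, -11), major axis horizontal; a² = 64, b² = 28.
c² = a² - b² = 36, so c = 6.
e = c/a = 6/8 = 3/4.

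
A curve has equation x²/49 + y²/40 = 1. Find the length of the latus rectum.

Center (0, 0). The larger denominator 49 sits under the x-term, so the major axis is horizontal; a² = 49, b² = 40.
Latus rectum length = 2b²/a = 2·40/7 = 80/7.

80/7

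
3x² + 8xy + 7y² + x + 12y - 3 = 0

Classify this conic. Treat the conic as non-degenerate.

A = 3, B = 8, C = 7.
Discriminant B² − 4AC = 8² − 4·3·7 = -20.
B² − 4AC < 0 ⇒ ellipse.

ellipse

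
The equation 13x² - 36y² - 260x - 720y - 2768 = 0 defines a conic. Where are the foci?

Group the x- and y-terms: 13(x² - 20x) -36(y² + 20y) = 2768
Complete the square in x and y: 13(x - 10)² -36(y + 10)² = 2768 + 1300 - 3600 = 468
Dividing both sides by 468: (x - 10)²/36 - (y + 10)²/13 = 1
Hyperbola, center (10, -10), transverse axis horizontal; a² = 36, b² = 13.
c² = a² + b² = 36 + 13 = 49, so c = 7.
Foci lie on the horizontal axis through the center: (h ± c, k).

(3, -10) and (17, -10)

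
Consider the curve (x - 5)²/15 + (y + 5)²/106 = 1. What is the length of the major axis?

2√106

Center (5, -5). The larger denominator 106 sits under the y-term, so the major axis is vertical; a² = 106, b² = 15.
a² = 106 so a = √106; the major axis has length 2a = 2√106.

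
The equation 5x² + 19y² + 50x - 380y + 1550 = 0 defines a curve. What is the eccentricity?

e = √266/19

Rearranging, 5(x² + 10x) + 19(y² - 20y) = -1550.
Complete the square: 5(x + 5)² + 19(y - 10)² = -1550 + 125 + 1900 = 475
Divide through by 475 to get (x + 5)²/95 + (y - 10)²/25 = 1.
Ellipse, center (-5, 10), major axis horizontal; a² = 95, b² = 25.
c² = a² - b² = 70, so c = √70.
e = c/a = √70/√95 = √266/19.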